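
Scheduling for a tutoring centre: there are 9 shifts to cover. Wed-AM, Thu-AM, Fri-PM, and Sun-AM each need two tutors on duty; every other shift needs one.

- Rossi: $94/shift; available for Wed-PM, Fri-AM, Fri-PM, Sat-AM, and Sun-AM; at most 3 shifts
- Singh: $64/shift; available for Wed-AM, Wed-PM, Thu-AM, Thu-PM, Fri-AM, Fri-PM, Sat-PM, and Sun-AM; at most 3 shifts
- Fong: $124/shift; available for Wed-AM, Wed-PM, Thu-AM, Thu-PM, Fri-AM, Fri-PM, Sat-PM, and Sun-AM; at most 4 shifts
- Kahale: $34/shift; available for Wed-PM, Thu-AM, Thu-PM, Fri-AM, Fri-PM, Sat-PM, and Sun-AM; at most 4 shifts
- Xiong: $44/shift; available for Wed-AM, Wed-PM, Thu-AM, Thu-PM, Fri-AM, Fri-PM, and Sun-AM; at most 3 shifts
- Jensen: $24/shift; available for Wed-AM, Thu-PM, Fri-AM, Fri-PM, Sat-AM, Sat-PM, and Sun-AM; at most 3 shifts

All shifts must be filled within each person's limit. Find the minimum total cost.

$532

Picking the cheapest available tutor for each shift independently would cost $392, but that ignores the shift limits.
An optimal schedule: Wed-AM→Xiong+Singh, Wed-PM→Kahale, Thu-AM→Kahale+Xiong, Thu-PM→Jensen, Fri-AM→Kahale, Fri-PM→Kahale+Singh, Sat-AM→Jensen, Sat-PM→Jensen, Sun-AM→Xiong+Singh.
Total: 44 + 64 + 34 + 34 + 44 + 24 + 34 + 34 + 64 + 24 + 24 + 44 + 64 = $532.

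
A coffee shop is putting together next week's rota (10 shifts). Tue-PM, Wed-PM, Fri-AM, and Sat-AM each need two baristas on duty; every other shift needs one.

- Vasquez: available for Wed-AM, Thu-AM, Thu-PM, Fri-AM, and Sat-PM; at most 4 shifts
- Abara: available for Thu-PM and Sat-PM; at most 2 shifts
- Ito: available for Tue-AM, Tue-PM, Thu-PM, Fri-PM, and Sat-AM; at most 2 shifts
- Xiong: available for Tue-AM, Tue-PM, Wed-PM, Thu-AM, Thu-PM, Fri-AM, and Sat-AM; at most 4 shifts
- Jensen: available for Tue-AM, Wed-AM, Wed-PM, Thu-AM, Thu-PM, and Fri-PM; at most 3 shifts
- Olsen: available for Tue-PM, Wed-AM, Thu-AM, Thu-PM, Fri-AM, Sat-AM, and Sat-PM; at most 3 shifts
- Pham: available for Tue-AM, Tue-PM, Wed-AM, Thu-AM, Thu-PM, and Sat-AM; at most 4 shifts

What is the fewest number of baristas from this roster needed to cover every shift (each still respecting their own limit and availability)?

14 slots to fill and no one can take more than 4, so at least ⌈14/4⌉ = 4 baristas are needed.
Vasquez, Xiong, Jensen, and Olsen alone can cover everything: Tue-AM→Xiong, Tue-PM→Xiong+Olsen, Wed-AM→Vasquez, Wed-PM→Xiong+Jensen, Thu-AM→Vasquez, Thu-PM→Jensen, Fri-AM→Vasquez+Olsen, Fri-PM→Jensen, Sat-AM→Xiong+Olsen, Sat-PM→Vasquez.

4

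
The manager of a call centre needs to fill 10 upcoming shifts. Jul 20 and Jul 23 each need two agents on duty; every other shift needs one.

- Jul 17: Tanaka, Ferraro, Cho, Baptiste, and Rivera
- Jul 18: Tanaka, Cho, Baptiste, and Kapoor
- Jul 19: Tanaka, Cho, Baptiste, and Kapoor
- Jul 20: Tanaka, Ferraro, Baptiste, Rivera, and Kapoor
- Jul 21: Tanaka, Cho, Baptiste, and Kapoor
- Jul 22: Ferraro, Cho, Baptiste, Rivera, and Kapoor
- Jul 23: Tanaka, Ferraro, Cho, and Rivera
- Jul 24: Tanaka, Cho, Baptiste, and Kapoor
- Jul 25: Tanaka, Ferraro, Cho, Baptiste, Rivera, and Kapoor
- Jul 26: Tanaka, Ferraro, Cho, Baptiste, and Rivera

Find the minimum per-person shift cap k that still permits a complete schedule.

With 6 agents and 12 worker-slots to fill, someone must work at least ⌈12/6⌉ = 2 shifts, so k ≥ 2.
k = 2 works: Jul 17→Ferraro, Jul 18→Tanaka, Jul 19→Tanaka, Jul 20→Rivera+Kapoor, Jul 21→Cho, Jul 22→Baptiste, Jul 23→Ferraro+Rivera, Jul 24→Cho, Jul 25→Kapoor, Jul 26→Baptiste.
Loads: Tanaka 2, Ferraro 2, Cho 2, Baptiste 2, Rivera 2, Kapoor 2 — all ≤ 2.

2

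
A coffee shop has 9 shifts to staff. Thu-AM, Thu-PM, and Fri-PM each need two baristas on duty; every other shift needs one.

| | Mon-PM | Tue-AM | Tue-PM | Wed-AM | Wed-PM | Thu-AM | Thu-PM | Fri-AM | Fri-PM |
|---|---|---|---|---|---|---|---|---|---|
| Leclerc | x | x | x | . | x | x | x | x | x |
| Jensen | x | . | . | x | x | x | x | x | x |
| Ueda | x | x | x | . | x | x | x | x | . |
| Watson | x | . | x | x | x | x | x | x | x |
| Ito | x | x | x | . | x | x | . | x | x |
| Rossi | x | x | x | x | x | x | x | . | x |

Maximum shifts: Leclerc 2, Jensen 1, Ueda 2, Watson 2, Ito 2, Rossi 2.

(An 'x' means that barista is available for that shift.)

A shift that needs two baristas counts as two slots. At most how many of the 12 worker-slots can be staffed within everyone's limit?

Total capacity across all baristas is 2+1+2+2+2+2 = 11, and 12 slots are needed, so at most 11 can be filled.
An assignment achieving 11: Mon-PM→Ito, Tue-AM→Leclerc, Tue-PM→Leclerc, Wed-AM→Jensen, Wed-PM→Rossi, Thu-AM→Rossi, Thu-PM→Ueda+Watson, Fri-AM→Ueda, Fri-PM→Watson+Ito.
Loads: Leclerc 2/2, Jensen 1/1, Ueda 2/2, Watson 2/2, Ito 2/2, Rossi 2/2.

11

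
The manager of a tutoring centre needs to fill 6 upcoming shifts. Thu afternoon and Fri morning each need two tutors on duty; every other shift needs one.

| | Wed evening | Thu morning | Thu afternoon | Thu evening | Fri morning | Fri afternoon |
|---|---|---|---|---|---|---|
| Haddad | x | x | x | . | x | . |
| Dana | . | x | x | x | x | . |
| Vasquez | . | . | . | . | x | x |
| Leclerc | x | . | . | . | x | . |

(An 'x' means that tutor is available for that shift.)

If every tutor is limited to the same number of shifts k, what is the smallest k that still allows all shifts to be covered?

2

With 4 tutors and 8 worker-slots to fill, someone must work at least ⌈8/4⌉ = 2 shifts, so k ≥ 2.
k = 2 works: Wed evening→Leclerc, Thu morning→Haddad, Thu afternoon→Haddad+Dana, Thu evening→Dana, Fri morning→Vasquez+Leclerc, Fri afternoon→Vasquez.
Loads: Haddad 2, Dana 2, Vasquez 2, Leclerc 2 — all ≤ 2.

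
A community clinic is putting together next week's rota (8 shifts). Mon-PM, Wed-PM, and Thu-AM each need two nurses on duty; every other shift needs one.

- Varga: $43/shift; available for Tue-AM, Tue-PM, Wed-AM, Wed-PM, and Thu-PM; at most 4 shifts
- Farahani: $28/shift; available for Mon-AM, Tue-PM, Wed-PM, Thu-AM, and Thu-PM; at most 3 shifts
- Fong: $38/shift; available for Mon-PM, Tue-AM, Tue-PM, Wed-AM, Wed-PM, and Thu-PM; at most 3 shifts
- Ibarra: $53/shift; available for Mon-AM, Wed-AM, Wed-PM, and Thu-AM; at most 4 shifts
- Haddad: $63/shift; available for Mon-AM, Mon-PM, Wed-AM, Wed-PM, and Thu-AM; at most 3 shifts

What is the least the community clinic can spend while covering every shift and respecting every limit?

$443

Mon-PM can only be covered by Fong and Haddad, so that assignment is forced.
Picking the cheapest available nurse for each shift independently would cost $408, but that ignores the shift limits.
An optimal schedule: Mon-AM→Farahani, Mon-PM→Fong+Haddad, Tue-AM→Fong, Tue-PM→Farahani, Wed-AM→Varga, Wed-PM→Fong+Varga, Thu-AM→Farahani+Ibarra, Thu-PM→Varga.
Total: 28 + 38 + 63 + 38 + 28 + 43 + 38 + 43 + 28 + 53 + 43 = $443.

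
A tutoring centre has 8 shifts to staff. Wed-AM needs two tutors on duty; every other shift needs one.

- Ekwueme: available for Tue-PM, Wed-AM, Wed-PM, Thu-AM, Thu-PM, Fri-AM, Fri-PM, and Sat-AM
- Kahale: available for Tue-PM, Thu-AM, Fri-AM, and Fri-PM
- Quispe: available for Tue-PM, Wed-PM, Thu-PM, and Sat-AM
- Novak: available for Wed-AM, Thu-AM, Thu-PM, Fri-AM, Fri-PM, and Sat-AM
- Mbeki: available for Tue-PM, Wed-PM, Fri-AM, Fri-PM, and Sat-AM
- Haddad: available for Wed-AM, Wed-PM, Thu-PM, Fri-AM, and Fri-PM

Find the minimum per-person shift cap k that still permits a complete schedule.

With 6 tutors and 9 worker-slots to fill, someone must work at least ⌈9/6⌉ = 2 shifts, so k ≥ 2.
k = 2 works: Tue-PM→Kahale, Wed-AM→Ekwueme+Novak, Wed-PM→Quispe, Thu-AM→Ekwueme, Thu-PM→Quispe, Fri-AM→Kahale, Fri-PM→Mbeki, Sat-AM→Novak.
Loads: Ekwueme 2, Kahale 2, Quispe 2, Novak 2, Mbeki 1, Haddad 0 — all ≤ 2.

2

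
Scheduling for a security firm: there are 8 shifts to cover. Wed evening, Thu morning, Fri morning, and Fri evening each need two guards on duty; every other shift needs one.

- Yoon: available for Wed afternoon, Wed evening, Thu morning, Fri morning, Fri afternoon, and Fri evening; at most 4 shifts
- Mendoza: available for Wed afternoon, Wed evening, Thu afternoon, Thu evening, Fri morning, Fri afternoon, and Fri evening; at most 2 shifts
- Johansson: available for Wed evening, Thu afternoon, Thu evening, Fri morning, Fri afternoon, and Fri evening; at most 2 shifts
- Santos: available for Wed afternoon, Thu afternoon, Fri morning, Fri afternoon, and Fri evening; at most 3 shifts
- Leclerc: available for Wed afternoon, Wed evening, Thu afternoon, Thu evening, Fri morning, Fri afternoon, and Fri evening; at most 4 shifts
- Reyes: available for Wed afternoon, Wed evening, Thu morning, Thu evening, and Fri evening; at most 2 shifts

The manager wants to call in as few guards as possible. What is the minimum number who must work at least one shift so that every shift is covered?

12 slots to fill and no one can take more than 4, so at least ⌈12/4⌉ = 3 guards are needed.
Any 3 guards together have capacity at most 4+4+3 = 11 < 12 slots, so 3 can never suffice.
Yoon, Mendoza, Leclerc, and Reyes alone can cover everything: Wed afternoon→Leclerc, Wed evening→Yoon+Leclerc, Thu morning→Yoon+Reyes, Thu afternoon→Mendoza, Thu evening→Mendoza, Fri morning→Yoon+Leclerc, Fri afternoon→Yoon, Fri evening→Leclerc+Reyes.

4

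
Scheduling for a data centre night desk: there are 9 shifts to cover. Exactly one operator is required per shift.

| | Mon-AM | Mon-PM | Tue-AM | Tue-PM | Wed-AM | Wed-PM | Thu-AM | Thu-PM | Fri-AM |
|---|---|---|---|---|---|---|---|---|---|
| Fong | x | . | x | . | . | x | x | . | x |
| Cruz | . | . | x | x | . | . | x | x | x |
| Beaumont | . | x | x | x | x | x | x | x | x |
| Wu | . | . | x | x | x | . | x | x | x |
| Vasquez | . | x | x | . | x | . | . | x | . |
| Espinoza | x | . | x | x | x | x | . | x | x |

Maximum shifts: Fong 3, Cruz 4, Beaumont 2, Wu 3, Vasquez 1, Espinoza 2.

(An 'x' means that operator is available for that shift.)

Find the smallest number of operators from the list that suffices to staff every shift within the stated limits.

3

9 slots to fill and no one can take more than 4, so at least ⌈9/4⌉ = 3 operators are needed.
Fong, Cruz, and Beaumont alone can cover everything: Mon-AM→Fong, Mon-PM→Beaumont, Tue-AM→Fong, Tue-PM→Cruz, Wed-AM→Beaumont, Wed-PM→Fong, Thu-AM→Cruz, Thu-PM→Cruz, Fri-AM→Cruz.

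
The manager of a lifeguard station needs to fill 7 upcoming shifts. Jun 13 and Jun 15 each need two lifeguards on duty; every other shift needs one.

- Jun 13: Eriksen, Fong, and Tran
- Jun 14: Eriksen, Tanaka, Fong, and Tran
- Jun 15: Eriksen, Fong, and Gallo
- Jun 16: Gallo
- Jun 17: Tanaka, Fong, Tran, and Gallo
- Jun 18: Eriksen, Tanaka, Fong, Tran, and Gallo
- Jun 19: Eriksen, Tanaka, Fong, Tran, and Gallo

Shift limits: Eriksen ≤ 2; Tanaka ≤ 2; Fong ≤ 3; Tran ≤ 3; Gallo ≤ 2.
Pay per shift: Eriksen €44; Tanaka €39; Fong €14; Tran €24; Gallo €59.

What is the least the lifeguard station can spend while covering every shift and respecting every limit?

€256

Jun 16 can only be covered by Gallo, so that assignment is forced.
Picking the cheapest available lifeguard for each shift independently would cost €211, but that ignores the shift limits.
An optimal schedule: Jun 13→Fong+Tran, Jun 14→Fong, Jun 15→Fong+Eriksen, Jun 16→Gallo, Jun 17→Tran, Jun 18→Tran, Jun 19→Tanaka.
Total: 14 + 24 + 14 + 14 + 44 + 59 + 24 + 24 + 39 = €256.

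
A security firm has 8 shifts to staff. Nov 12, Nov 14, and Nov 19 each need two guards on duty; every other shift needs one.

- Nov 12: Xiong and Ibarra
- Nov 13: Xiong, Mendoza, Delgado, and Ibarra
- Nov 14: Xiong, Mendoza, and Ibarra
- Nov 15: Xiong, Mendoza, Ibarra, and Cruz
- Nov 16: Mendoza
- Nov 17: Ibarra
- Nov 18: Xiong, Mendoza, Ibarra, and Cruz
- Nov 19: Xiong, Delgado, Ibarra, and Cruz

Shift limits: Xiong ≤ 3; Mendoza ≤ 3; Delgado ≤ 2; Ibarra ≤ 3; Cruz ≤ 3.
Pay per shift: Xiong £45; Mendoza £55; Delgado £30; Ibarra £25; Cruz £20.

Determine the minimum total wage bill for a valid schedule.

Nov 12 can only be covered by Xiong and Ibarra, so that assignment is forced.
Nov 16 can only be covered by Mendoza, so that assignment is forced.
Nov 17 can only be covered by Ibarra, so that assignment is forced.
Picking the cheapest available guard for each shift independently would cost £330, but that ignores the shift limits.
An optimal schedule: Nov 12→Ibarra+Xiong, Nov 13→Delgado, Nov 14→Ibarra+Xiong, Nov 15→Cruz, Nov 16→Mendoza, Nov 17→Ibarra, Nov 18→Cruz, Nov 19→Cruz+Delgado.
Total: 25 + 45 + 30 + 25 + 45 + 20 + 55 + 25 + 20 + 20 + 30 = £340.

£340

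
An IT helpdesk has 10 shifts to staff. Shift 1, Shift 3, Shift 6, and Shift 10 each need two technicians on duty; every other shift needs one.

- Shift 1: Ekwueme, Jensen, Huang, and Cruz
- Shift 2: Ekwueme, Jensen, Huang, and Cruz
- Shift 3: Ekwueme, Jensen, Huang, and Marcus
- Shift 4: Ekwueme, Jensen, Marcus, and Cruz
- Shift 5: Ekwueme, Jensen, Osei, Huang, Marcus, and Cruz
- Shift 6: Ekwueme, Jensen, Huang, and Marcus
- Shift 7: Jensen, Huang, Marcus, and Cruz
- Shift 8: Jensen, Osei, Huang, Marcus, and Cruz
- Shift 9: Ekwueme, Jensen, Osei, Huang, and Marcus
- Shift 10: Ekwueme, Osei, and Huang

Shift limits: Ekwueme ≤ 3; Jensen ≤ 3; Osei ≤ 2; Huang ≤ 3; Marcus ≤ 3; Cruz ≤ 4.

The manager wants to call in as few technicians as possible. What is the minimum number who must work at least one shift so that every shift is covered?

14 slots to fill and no one can take more than 4, so at least ⌈14/4⌉ = 4 technicians are needed.
Any 4 technicians together have capacity at most 4+3+3+3 = 13 < 14 slots, so 4 can never suffice.
Ekwueme, Jensen, Osei, Huang, and Marcus alone can cover everything: Shift 1→Ekwueme+Jensen, Shift 2→Ekwueme, Shift 3→Huang+Marcus, Shift 4→Ekwueme, Shift 5→Osei, Shift 6→Huang+Marcus, Shift 7→Jensen, Shift 8→Jensen, Shift 9→Marcus, Shift 10→Osei+Huang.

5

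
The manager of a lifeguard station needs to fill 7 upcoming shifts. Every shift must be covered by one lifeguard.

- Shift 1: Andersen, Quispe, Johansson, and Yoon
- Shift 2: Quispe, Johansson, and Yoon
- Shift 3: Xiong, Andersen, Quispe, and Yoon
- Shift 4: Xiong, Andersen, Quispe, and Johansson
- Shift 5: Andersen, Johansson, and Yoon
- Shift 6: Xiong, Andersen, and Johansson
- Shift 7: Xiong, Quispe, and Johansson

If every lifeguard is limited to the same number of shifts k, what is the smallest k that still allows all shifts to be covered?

With 5 lifeguards and 7 worker-slots to fill, someone must work at least ⌈7/5⌉ = 2 shifts, so k ≥ 2.
k = 2 works: Shift 1→Andersen, Shift 2→Quispe, Shift 3→Quispe, Shift 4→Johansson, Shift 5→Andersen, Shift 6→Xiong, Shift 7→Xiong.
Loads: Xiong 2, Andersen 2, Quispe 2, Johansson 1, Yoon 0 — all ≤ 2.

2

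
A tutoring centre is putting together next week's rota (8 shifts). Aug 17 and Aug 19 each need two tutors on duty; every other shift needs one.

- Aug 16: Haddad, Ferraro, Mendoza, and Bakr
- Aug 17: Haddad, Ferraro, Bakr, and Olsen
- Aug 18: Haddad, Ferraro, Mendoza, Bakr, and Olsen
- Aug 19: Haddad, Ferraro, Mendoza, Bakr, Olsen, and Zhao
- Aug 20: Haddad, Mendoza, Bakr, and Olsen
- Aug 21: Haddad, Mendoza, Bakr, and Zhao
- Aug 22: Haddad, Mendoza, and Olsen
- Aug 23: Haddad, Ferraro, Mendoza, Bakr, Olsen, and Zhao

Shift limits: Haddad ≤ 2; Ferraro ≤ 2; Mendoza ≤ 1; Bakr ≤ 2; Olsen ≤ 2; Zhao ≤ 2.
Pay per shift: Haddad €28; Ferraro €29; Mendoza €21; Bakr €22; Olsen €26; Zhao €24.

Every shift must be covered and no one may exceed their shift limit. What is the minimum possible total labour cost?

€250

Picking the cheapest available tutor for each shift independently would cost €217, but that ignores the shift limits.
An optimal schedule: Aug 16→Bakr, Aug 17→Olsen+Haddad, Aug 18→Olsen, Aug 19→Haddad+Ferraro, Aug 20→Bakr, Aug 21→Zhao, Aug 22→Mendoza, Aug 23→Zhao.
Total: 22 + 26 + 28 + 26 + 28 + 29 + 22 + 24 + 21 + 24 = €250.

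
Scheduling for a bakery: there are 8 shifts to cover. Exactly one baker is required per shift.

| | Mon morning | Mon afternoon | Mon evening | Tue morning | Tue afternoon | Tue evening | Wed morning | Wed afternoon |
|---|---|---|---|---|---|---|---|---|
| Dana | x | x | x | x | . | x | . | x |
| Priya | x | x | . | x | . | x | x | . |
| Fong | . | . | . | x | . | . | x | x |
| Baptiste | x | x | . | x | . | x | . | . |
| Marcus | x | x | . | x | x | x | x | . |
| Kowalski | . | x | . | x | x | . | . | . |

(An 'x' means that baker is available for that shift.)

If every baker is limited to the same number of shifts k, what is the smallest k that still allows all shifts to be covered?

With 6 bakers and 8 worker-slots to fill, someone must work at least ⌈8/6⌉ = 2 shifts, so k ≥ 2.
k = 2 works: Mon morning→Priya, Mon afternoon→Baptiste, Mon evening→Dana, Tue morning→Fong, Tue afternoon→Marcus, Tue evening→Baptiste, Wed morning→Priya, Wed afternoon→Dana.
Loads: Dana 2, Priya 2, Fong 1, Baptiste 2, Marcus 1, Kowalski 0 — all ≤ 2.

2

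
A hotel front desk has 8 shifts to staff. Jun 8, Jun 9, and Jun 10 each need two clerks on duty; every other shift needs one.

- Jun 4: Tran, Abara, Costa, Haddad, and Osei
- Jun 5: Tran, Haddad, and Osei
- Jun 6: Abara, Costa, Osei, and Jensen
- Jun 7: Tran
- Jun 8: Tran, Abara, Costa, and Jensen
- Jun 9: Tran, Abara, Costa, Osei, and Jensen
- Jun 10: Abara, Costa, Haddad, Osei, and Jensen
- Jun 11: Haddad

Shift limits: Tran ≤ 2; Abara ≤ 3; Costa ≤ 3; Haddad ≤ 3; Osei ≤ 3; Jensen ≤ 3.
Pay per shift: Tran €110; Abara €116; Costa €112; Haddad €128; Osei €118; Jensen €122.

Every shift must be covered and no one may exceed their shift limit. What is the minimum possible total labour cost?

Jun 7 can only be covered by Tran, so that assignment is forced.
Jun 11 can only be covered by Haddad, so that assignment is forced.
Picking the cheapest available clerk for each shift independently would cost €1242, but that ignores the shift limits.
An optimal schedule: Jun 4→Costa, Jun 5→Tran, Jun 6→Costa, Jun 7→Tran, Jun 8→Costa+Abara, Jun 9→Abara+Osei, Jun 10→Abara+Osei, Jun 11→Haddad.
Total: 112 + 110 + 112 + 110 + 112 + 116 + 116 + 118 + 116 + 118 + 128 = €1268.

€1268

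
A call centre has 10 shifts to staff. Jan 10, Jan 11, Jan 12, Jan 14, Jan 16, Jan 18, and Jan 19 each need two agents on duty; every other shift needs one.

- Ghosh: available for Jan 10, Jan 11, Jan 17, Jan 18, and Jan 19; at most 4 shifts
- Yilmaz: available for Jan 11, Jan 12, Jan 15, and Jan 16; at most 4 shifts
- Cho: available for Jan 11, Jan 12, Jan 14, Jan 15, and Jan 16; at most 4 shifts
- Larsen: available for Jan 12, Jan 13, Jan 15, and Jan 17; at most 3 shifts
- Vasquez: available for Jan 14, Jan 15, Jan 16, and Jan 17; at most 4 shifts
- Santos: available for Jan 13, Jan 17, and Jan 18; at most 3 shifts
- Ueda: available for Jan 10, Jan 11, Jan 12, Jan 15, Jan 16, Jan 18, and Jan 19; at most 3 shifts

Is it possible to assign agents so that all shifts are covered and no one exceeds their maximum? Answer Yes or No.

Yes

Jan 10 can only be covered by Ghosh and Ueda, so that assignment is forced.
Jan 14 can only be covered by Cho and Vasquez, so that assignment is forced.
Jan 19 can only be covered by Ghosh and Ueda, so that assignment is forced.
One valid schedule: Jan 10→Ghosh+Ueda, Jan 11→Yilmaz+Cho, Jan 12→Yilmaz+Cho, Jan 13→Larsen, Jan 14→Cho+Vasquez, Jan 15→Yilmaz, Jan 16→Yilmaz+Cho, Jan 17→Ghosh, Jan 18→Ghosh+Santos, Jan 19→Ghosh+Ueda.
Loads: Ghosh 4/4, Yilmaz 4/4, Cho 4/4, Larsen 1/3, Vasquez 1/4, Santos 1/3, Ueda 2/3 — all within limits.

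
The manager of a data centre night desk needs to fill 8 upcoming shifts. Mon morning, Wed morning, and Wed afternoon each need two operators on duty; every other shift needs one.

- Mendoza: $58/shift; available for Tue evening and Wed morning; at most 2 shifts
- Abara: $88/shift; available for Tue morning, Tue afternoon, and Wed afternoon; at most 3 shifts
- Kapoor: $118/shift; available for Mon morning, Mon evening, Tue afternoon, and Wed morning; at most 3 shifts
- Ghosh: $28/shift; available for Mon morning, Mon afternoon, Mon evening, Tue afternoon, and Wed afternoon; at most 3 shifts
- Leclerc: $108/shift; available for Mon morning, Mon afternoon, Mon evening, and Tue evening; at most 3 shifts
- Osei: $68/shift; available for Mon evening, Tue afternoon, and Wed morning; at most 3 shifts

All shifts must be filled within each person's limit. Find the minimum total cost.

$688

Tue morning can only be covered by Abara, so that assignment is forced.
Wed afternoon can only be covered by Abara and Ghosh, so that assignment is forced.
Picking the cheapest available operator for each shift independently would cost $608, but that ignores the shift limits.
An optimal schedule: Mon morning→Ghosh+Leclerc, Mon afternoon→Ghosh, Mon evening→Osei, Tue morning→Abara, Tue afternoon→Osei, Tue evening→Mendoza, Wed morning→Mendoza+Osei, Wed afternoon→Ghosh+Abara.
Total: 28 + 108 + 28 + 68 + 88 + 68 + 58 + 58 + 68 + 28 + 88 = $688.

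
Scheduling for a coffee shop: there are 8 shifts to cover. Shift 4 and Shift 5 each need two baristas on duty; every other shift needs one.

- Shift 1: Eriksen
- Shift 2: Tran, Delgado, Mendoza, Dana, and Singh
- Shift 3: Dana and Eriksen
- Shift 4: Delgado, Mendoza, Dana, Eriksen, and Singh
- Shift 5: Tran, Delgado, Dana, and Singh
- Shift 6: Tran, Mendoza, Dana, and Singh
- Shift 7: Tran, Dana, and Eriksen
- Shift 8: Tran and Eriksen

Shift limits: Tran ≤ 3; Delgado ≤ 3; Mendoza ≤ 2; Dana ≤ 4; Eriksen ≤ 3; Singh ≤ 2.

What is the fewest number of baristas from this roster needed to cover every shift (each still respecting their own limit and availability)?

3

10 slots to fill and no one can take more than 4, so at least ⌈10/4⌉ = 3 baristas are needed.
Tran, Dana, and Eriksen alone can cover everything: Shift 1→Eriksen, Shift 2→Tran, Shift 3→Dana, Shift 4→Dana+Eriksen, Shift 5→Tran+Dana, Shift 6→Tran, Shift 7→Dana, Shift 8→Eriksen.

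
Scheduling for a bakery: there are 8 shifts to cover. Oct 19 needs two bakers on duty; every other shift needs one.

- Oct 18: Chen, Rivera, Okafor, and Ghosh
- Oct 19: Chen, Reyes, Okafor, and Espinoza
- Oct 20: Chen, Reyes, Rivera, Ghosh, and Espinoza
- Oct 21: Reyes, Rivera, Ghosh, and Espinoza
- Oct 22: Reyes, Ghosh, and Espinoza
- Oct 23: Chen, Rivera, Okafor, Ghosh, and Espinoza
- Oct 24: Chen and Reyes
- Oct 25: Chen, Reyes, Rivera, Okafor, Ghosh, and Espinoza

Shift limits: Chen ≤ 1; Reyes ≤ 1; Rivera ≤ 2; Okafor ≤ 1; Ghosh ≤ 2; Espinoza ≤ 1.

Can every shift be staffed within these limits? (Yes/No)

Total capacity is 1+1+2+1+2+1 = 8 but 9 worker-slots are needed — infeasible.

No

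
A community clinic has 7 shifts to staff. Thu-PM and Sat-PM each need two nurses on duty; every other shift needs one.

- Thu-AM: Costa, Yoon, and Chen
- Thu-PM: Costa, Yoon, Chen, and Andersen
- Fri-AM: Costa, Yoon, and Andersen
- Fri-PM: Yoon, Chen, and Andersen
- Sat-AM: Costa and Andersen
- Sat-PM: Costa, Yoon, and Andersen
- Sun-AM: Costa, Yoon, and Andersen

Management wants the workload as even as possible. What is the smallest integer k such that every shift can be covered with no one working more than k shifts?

With 4 nurses and 9 worker-slots to fill, someone must work at least ⌈9/4⌉ = 3 shifts, so k ≥ 3.
k = 3 works: Thu-AM→Costa, Thu-PM→Chen+Andersen, Fri-AM→Costa, Fri-PM→Yoon, Sat-AM→Costa, Sat-PM→Yoon+Andersen, Sun-AM→Yoon.
Loads: Costa 3, Yoon 3, Chen 1, Andersen 2 — all ≤ 3.

3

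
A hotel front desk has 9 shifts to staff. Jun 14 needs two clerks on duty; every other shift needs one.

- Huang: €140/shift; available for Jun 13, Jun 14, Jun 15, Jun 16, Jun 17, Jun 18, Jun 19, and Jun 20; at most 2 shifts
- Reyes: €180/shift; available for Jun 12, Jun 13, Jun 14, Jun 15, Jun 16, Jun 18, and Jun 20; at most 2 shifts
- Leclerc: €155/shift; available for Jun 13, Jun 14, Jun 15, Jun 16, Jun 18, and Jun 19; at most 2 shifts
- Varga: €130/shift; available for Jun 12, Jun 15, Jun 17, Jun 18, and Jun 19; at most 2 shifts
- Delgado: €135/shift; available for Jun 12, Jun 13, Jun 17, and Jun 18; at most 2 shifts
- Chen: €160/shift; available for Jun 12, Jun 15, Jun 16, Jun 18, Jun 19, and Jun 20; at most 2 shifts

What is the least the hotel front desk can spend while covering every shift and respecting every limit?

€1440

Picking the cheapest available clerk for each shift independently would cost €1360, but that ignores the shift limits.
An optimal schedule: Jun 12→Varga, Jun 13→Delgado, Jun 14→Huang+Leclerc, Jun 15→Chen, Jun 16→Leclerc, Jun 17→Varga, Jun 18→Delgado, Jun 19→Chen, Jun 20→Huang.
Total: 130 + 135 + 140 + 155 + 160 + 155 + 130 + 135 + 160 + 140 = €1440.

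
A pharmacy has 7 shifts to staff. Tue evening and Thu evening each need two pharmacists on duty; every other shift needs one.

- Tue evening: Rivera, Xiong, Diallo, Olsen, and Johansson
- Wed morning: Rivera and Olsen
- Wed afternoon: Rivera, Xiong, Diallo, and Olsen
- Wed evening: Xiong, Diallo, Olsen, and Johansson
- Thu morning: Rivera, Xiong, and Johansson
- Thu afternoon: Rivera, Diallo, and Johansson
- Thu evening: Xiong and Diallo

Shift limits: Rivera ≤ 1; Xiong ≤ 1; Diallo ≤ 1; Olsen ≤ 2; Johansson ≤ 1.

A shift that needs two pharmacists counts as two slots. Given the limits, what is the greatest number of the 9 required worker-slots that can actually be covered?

Total capacity across all pharmacists is 1+1+1+2+1 = 6, and 9 slots are needed, so at most 6 can be filled.
An assignment achieving 6: Wed morning→Rivera, Wed afternoon→Olsen, Wed evening→Olsen, Thu morning→Johansson, Thu evening→Xiong+Diallo.
Loads: Rivera 1/1, Xiong 1/1, Diallo 1/1, Olsen 2/2, Johansson 1/1.

6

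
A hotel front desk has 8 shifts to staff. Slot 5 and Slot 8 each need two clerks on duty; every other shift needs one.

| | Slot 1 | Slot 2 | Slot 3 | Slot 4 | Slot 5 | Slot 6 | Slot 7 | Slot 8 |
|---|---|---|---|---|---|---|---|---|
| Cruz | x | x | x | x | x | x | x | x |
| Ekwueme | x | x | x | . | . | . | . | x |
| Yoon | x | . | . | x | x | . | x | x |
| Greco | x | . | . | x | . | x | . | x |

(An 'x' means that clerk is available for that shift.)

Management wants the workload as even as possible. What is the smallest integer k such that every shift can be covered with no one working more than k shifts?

3

With 4 clerks and 10 worker-slots to fill, someone must work at least ⌈10/4⌉ = 3 shifts, so k ≥ 3.
k = 3 works: Slot 1→Ekwueme, Slot 2→Cruz, Slot 3→Cruz, Slot 4→Yoon, Slot 5→Cruz+Yoon, Slot 6→Greco, Slot 7→Yoon, Slot 8→Ekwueme+Greco.
Loads: Cruz 3, Ekwueme 2, Yoon 3, Greco 2 — all ≤ 3.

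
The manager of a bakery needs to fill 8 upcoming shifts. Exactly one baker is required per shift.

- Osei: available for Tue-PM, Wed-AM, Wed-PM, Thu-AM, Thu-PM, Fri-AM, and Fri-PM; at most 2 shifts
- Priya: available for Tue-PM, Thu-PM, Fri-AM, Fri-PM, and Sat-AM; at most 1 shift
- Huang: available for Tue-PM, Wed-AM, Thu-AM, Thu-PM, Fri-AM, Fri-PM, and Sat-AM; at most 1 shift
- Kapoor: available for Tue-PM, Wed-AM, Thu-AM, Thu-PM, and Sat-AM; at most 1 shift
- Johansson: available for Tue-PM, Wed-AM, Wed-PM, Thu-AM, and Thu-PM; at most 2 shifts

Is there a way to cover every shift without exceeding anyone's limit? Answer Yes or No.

Total capacity is 2+1+1+1+2 = 7 but 8 worker-slots are needed — infeasible.

No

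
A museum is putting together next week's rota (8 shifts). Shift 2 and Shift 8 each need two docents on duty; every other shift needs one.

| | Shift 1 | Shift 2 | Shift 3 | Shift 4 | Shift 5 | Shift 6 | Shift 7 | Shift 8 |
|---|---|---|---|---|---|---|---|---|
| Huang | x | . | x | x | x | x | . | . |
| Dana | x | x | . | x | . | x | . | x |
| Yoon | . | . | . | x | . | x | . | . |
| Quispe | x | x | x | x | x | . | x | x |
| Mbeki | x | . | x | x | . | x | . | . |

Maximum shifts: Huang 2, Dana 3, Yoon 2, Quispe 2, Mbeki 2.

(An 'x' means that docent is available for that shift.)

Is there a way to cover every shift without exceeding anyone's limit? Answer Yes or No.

Total capacity is 11 and 10 slots are needed, so capacity alone doesn't rule it out.
Shifts {Shift 2, Shift 7, Shift 8} need 5 worker-slots in total, but the docents available for any of those shifts (Dana and Quispe) can supply at most 4 among them. So no valid schedule exists.

No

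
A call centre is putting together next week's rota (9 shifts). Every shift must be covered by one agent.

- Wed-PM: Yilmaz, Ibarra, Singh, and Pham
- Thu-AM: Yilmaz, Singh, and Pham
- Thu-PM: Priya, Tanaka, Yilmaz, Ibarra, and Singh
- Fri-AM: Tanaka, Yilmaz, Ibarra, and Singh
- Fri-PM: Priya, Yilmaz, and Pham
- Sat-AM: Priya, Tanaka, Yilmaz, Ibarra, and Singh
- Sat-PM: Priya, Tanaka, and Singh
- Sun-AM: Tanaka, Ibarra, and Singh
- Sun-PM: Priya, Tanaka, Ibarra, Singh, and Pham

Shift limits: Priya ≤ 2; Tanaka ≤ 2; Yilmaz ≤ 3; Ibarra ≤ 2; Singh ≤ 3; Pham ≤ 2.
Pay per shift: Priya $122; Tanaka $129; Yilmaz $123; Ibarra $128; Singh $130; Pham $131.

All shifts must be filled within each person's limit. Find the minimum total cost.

Picking the cheapest available agent for each shift independently would cost $1107, but that ignores the shift limits.
An optimal schedule: Wed-PM→Yilmaz, Thu-AM→Yilmaz, Thu-PM→Yilmaz, Fri-AM→Tanaka, Fri-PM→Priya, Sat-AM→Ibarra, Sat-PM→Priya, Sun-AM→Tanaka, Sun-PM→Ibarra.
Total: 123 + 123 + 123 + 129 + 122 + 128 + 122 + 129 + 128 = $1127.

$1127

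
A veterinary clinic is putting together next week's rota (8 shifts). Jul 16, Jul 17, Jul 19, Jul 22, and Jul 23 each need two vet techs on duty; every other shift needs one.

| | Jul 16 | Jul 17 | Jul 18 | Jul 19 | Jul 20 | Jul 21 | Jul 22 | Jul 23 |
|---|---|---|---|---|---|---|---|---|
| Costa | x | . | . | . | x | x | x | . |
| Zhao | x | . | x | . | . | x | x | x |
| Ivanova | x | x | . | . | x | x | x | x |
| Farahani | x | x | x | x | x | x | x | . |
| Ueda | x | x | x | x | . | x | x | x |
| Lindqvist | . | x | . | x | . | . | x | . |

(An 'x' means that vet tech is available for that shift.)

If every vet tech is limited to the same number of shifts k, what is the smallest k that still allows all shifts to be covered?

With 6 vet techs and 13 worker-slots to fill, someone must work at least ⌈13/6⌉ = 3 shifts, so k ≥ 3.
k = 3 works: Jul 16→Costa+Zhao, Jul 17→Ivanova+Farahani, Jul 18→Zhao, Jul 19→Farahani+Ueda, Jul 20→Costa, Jul 21→Costa, Jul 22→Ivanova+Farahani, Jul 23→Zhao+Ivanova.
Loads: Costa 3, Zhao 3, Ivanova 3, Farahani 3, Ueda 1, Lindqvist 0 — all ≤ 3.

3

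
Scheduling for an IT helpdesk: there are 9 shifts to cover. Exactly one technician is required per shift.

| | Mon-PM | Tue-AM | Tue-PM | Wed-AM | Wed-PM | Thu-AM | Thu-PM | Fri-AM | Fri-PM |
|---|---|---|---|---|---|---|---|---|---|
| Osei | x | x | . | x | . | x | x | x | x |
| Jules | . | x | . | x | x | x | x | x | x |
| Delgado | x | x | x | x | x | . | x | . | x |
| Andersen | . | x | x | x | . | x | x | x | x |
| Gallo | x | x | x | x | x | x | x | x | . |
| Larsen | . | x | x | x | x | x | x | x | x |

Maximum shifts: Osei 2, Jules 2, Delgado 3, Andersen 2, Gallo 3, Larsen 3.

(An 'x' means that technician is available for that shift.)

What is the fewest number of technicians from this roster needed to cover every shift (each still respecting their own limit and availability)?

9 slots to fill and no one can take more than 3, so at least ⌈9/3⌉ = 3 technicians are needed.
Delgado, Gallo, and Larsen alone can cover everything: Mon-PM→Delgado, Tue-AM→Delgado, Tue-PM→Gallo, Wed-AM→Larsen, Wed-PM→Larsen, Thu-AM→Gallo, Thu-PM→Larsen, Fri-AM→Gallo, Fri-PM→Delgado.

3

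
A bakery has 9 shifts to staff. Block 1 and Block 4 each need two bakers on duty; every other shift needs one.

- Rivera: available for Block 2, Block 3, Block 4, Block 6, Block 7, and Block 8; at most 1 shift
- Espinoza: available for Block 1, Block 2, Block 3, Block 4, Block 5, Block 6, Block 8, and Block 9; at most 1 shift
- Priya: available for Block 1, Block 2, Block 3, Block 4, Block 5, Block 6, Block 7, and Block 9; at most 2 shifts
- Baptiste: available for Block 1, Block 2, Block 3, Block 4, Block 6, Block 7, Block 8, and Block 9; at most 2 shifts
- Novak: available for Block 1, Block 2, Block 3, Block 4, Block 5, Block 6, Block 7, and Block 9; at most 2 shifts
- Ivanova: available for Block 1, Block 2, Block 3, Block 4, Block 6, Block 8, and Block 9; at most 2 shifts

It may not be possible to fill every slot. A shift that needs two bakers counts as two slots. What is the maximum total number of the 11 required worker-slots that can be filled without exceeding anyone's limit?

10

Total capacity across all bakers is 1+1+2+2+2+2 = 10, and 11 slots are needed, so at most 10 can be filled.
An assignment achieving 10: Block 1→Priya+Baptiste, Block 2→Novak, Block 3→Novak, Block 4→Ivanova, Block 5→Espinoza, Block 6→Ivanova, Block 7→Rivera, Block 8→Baptiste, Block 9→Priya.
Loads: Rivera 1/1, Espinoza 1/1, Priya 2/2, Baptiste 2/2, Novak 2/2, Ivanova 2/2.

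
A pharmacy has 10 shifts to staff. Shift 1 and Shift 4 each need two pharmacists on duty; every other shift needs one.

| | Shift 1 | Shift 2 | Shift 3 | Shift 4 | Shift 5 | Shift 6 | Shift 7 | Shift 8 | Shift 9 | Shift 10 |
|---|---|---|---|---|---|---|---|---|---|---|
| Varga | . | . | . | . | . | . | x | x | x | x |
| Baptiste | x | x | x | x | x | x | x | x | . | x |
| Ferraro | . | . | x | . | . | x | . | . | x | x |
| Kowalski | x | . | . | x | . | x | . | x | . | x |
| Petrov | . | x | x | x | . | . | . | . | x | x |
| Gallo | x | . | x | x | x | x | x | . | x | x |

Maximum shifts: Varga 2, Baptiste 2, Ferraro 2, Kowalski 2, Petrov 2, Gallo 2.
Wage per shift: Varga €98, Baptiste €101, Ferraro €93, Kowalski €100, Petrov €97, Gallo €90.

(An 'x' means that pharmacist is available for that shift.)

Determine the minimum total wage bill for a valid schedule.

Picking the cheapest available pharmacist for each shift independently would cost €1112, but that ignores the shift limits.
An optimal schedule: Shift 1→Kowalski+Gallo, Shift 2→Baptiste, Shift 3→Ferraro, Shift 4→Kowalski+Petrov, Shift 5→Baptiste, Shift 6→Ferraro, Shift 7→Varga, Shift 8→Varga, Shift 9→Petrov, Shift 10→Gallo.
Total: 100 + 90 + 101 + 93 + 100 + 97 + 101 + 93 + 98 + 98 + 97 + 90 = €1158.

€1158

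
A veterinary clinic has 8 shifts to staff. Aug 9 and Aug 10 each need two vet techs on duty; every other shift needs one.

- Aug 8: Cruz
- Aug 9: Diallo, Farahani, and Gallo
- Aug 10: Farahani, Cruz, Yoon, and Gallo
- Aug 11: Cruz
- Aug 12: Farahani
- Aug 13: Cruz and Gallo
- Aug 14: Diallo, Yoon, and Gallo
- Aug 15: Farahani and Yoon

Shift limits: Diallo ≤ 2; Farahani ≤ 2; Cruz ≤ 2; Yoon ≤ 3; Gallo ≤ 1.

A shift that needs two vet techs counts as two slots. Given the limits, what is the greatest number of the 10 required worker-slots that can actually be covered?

9

Total capacity across all vet techs is 2+2+2+3+1 = 10, and 10 slots are needed, so at most 10 can be filled.
An assignment achieving 9: Aug 8→Cruz, Aug 9→Diallo+Farahani, Aug 10→Yoon, Aug 11→Cruz, Aug 12→Farahani, Aug 13→Gallo, Aug 14→Diallo, Aug 15→Yoon.
Loads: Diallo 2/2, Farahani 2/2, Cruz 2/2, Yoon 2/3, Gallo 1/1.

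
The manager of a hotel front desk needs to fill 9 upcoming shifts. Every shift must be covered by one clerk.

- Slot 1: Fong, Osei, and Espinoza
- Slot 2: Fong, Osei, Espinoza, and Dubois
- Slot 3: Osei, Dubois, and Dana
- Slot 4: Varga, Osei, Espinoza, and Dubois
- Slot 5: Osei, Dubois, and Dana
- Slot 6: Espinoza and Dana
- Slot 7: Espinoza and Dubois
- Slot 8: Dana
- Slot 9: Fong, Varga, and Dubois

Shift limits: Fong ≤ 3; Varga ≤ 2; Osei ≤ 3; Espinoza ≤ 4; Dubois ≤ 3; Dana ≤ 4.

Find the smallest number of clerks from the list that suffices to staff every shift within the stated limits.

3

9 slots to fill and no one can take more than 4, so at least ⌈9/4⌉ = 3 clerks are needed.
Fong, Espinoza, and Dana alone can cover everything: Slot 1→Fong, Slot 2→Fong, Slot 3→Dana, Slot 4→Espinoza, Slot 5→Dana, Slot 6→Espinoza, Slot 7→Espinoza, Slot 8→Dana, Slot 9→Fong.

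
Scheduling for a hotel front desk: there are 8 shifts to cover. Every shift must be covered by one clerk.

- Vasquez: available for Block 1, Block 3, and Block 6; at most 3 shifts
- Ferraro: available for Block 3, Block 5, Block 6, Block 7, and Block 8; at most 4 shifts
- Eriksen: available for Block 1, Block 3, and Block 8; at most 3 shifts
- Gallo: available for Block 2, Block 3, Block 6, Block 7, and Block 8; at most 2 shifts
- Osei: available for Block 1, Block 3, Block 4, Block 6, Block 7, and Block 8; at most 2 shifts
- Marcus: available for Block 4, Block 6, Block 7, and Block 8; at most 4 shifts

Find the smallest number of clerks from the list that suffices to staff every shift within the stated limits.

8 slots to fill and no one can take more than 4, so at least ⌈8/4⌉ = 2 clerks are needed.
Shifts {Block 1, Block 2, Block 5} need 3 slots, but among the clerks available for them (Vasquez, Ferraro, Eriksen, Gallo, and Osei) any 2 together supply at most 2. So 2 clerks are not enough.
Ferraro, Gallo, and Osei alone can cover everything: Block 1→Osei, Block 2→Gallo, Block 3→Ferraro, Block 4→Osei, Block 5→Ferraro, Block 6→Ferraro, Block 7→Ferraro, Block 8→Gallo.

3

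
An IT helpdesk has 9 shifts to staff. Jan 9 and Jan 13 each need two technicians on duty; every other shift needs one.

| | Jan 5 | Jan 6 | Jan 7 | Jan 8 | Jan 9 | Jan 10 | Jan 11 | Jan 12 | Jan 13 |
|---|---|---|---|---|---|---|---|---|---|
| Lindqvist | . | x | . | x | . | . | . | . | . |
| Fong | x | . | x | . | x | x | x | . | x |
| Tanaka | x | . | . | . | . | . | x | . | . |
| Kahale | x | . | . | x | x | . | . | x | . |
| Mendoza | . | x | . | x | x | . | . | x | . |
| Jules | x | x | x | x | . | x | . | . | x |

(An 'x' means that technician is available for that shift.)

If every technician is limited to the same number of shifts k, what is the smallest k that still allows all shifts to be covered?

With 6 technicians and 11 worker-slots to fill, someone must work at least ⌈11/6⌉ = 2 shifts, so k ≥ 2.
k = 2 works: Jan 5→Tanaka, Jan 6→Lindqvist, Jan 7→Fong, Jan 8→Lindqvist, Jan 9→Kahale+Mendoza, Jan 10→Jules, Jan 11→Tanaka, Jan 12→Kahale, Jan 13→Fong+Jules.
Loads: Lindqvist 2, Fong 2, Tanaka 2, Kahale 2, Mendoza 1, Jules 2 — all ≤ 2.

2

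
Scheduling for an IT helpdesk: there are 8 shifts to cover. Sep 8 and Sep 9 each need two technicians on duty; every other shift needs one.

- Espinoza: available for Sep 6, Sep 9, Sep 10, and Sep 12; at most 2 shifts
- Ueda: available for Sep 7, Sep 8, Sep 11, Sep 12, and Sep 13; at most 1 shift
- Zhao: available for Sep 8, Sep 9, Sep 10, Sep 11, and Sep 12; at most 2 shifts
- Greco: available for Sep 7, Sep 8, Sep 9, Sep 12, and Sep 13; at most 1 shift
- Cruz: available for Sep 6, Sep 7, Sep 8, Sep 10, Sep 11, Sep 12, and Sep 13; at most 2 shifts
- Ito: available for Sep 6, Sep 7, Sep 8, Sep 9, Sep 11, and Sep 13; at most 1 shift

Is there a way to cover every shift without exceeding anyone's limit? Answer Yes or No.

Total capacity is 2+1+2+1+2+1 = 9 but 10 worker-slots are needed — infeasible.

No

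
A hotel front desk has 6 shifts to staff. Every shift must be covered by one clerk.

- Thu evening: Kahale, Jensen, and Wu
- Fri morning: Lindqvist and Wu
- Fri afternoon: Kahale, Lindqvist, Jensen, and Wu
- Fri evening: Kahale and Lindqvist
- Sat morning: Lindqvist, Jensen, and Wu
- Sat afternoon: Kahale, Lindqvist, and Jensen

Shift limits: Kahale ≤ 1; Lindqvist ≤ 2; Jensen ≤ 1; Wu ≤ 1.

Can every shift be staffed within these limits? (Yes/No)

No

Total capacity is 1+2+1+1 = 5 but 6 worker-slots are needed — infeasible.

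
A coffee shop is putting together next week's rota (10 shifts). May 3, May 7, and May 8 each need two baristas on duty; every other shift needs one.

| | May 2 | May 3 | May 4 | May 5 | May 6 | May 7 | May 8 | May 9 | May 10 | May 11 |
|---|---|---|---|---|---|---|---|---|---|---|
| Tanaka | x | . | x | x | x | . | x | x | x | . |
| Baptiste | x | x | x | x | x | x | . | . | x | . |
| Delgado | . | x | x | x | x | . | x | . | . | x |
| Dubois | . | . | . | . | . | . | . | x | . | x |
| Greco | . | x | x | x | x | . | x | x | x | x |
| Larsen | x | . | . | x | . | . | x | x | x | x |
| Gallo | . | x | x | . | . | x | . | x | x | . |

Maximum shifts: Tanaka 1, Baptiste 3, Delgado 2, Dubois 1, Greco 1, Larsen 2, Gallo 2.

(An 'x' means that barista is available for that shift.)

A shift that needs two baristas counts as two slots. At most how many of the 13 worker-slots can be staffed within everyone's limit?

Total capacity across all baristas is 1+3+2+1+1+2+2 = 12, and 13 slots are needed, so at most 12 can be filled.
An assignment achieving 12: May 2→Tanaka, May 3→Baptiste+Delgado, May 4→Gallo, May 5→Larsen, May 6→Baptiste, May 7→Baptiste+Gallo, May 8→Delgado+Greco, May 9→Larsen, May 11→Dubois.
Loads: Tanaka 1/1, Baptiste 3/3, Delgado 2/2, Dubois 1/1, Greco 1/1, Larsen 2/2, Gallo 2/2.

12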